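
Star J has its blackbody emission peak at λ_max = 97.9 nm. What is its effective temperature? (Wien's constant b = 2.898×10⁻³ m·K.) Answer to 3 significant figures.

T = b/λ_max = 2.898×10⁻³ / (97.9×10⁻⁹) = 2.960×10^4 K.

2.96×10^4 K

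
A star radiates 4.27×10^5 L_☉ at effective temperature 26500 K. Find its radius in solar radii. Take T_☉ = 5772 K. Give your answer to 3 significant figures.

31.0 solar radii

R/R_☉ = √(L/L_☉) / (T/T_☉)² = √(4.27×10^5) / (4.591)²
       = 653.5 / 21.08 = 31.00.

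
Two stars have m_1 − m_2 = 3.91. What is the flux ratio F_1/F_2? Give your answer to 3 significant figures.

0.0273

F_1/F_2 = 10^(−(m_1 − m_2)/2.5) = 10^(-3.91/2.5) = 10^-1.564 = 0.02729.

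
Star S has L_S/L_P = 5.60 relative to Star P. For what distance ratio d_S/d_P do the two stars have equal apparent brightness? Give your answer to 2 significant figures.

Equal flux requires L_S/d_S² = L_P/d_P², so d_S/d_P = √(L_S/L_P)
= √(5.60) = 2.366.

2.4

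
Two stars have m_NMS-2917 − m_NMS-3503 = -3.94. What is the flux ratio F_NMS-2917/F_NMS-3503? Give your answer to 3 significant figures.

F_NMS-2917/F_NMS-3503 = 10^(−(m_NMS-2917 − m_NMS-3503)/2.5) = 10^(3.94/2.5) = 10^1.576 = 37.67.

37.7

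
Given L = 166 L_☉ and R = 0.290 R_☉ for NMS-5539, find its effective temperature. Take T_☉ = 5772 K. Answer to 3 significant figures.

T/T_☉ = (L/L_☉)^(1/4) / (R/R_☉)^(1/2)
T = 5772 × (166)^(1/4) / √(0.290) = 5772 × 3.589 / 0.5385 = 3.847×10^4 K.

3.85×10^4 K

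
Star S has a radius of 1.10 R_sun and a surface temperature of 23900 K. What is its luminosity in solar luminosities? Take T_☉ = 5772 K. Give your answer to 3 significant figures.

L/L_☉ = (R/R_☉)² (T/T_☉)⁴ = (1.10)² × (23900/5772)⁴
       = 1.210 × (4.141)⁴ = 1.210 × 294.0 = 355.7.

356 solar luminosities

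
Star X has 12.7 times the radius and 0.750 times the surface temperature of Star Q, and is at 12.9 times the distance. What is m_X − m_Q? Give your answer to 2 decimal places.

L_X/L_Q = (12.7)²(0.750)⁴ = 51.03.
F_X/F_Q = (L_X/L_Q)/(d_X/d_Q)² = 51.03/166.4 = 0.3067.
m_X − m_Q = −2.5 log₁₀(0.3067) = 1.28.

1.28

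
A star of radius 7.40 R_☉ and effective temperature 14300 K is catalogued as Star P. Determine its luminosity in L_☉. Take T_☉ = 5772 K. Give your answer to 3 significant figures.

2.06×10^3 L_☉

L/L_☉ = (R/R_☉)² (T/T_☉)⁴ = (7.40)² × (14300/5772)⁴
       = 54.76 × (2.477)⁴ = 54.76 × 37.67 = 2063.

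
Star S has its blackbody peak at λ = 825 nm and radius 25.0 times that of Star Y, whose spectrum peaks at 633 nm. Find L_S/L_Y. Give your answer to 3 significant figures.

Wien's law gives T ∝ 1/λ_max, so T_S/T_Y = λ_Y/λ_S = 633/825 = 0.7673.
Then L ∝ R²T⁴ gives L_S/L_Y = (25.0)² × (0.7673)⁴ = 625.0 × 0.3466 = 216.6.

217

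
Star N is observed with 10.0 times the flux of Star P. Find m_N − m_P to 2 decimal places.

m_N − m_P = −2.5 log₁₀(F_N/F_P) = −2.5 log₁₀(10.0) = −2.5 × (1.000) = -2.500.

-2.50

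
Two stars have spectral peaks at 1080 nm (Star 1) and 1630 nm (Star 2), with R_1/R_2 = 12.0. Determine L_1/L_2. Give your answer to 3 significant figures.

747

Wien's law gives T ∝ 1/λ_max, so T_1/T_2 = λ_2/λ_1 = 1630/1080 = 1.509.
Then L ∝ R²T⁴ gives L_1/L_2 = (12.0)² × (1.509)⁴ = 144.0 × 5.189 = 747.2.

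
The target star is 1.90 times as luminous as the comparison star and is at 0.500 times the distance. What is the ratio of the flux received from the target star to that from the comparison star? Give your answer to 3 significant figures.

F = L/(4πd²), so F_t/F_c = (L_t/L_c) / (d_t/d_c)²
= 1.90 / (0.500)² = 1.90 / 0.2500 = 7.600.

7.60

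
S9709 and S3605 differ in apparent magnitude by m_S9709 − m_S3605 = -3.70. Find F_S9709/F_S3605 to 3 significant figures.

F_S9709/F_S3605 = 10^(−(m_S9709 − m_S3605)/2.5) = 10^(3.70/2.5) = 10^1.480 = 30.20.

30.2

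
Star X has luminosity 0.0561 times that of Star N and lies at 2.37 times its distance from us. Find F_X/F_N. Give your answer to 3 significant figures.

F = L/(4πd²), so F_X/F_N = (L_X/L_N) / (d_X/d_N)²
= 0.0561 / (2.37)² = 0.0561 / 5.617 = 0.009988.

0.00999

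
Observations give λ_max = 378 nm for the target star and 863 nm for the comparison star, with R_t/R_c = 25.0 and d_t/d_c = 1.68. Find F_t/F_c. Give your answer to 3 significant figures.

6.02×10^3

Wien's law: T_t/T_c = λ_c/λ_t = 863/378 = 2.283.
L_t/L_c = (R_t/R_c)²(T_t/T_c)⁴ = (25.0)²(2.283)⁴ = 1.698×10^4.
F_t/F_c = (L_t/L_c)/(d_t/d_c)² = 1.698×10^4/(1.68)² = 6016.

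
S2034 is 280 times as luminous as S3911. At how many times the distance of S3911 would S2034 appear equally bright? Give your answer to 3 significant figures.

Equal flux requires L_S2034/d_S2034² = L_S3911/d_S3911², so d_S2034/d_S3911 = √(L_S2034/L_S3911)
= √(280) = 16.73.

16.7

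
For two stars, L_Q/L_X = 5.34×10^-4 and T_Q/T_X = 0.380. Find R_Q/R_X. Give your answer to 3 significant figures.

0.160

L ∝ R²T⁴ gives R ∝ √L / T², so
R_Q/R_X = √(5.34×10^-4) / (0.380)² = 0.02311 / 0.1444 = 0.1600.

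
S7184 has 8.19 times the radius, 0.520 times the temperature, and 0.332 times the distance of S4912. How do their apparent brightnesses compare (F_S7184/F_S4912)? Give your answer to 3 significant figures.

44.5

L_S7184/L_S4912 = (R_S7184/R_S4912)²(T_S7184/T_S4912)⁴ = (8.19)² × (0.520)⁴ = 4.904.
F_S7184/F_S4912 = (L_S7184/L_S4912)/(d_S7184/d_S4912)² = 4.904 / (0.332)² = 44.49.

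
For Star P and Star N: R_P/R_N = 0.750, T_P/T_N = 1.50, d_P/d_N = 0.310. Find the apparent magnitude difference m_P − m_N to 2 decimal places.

-3.68

L_P/L_N = (0.750)²(1.50)⁴ = 2.848.
F_P/F_N = (L_P/L_N)/(d_P/d_N)² = 2.848/0.09610 = 29.63.
m_P − m_N = −2.5 log₁₀(29.63) = -3.68.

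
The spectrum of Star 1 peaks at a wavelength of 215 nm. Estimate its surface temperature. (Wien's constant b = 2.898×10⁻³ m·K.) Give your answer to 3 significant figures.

T = b/λ_max = 2.898×10⁻³ / (215×10⁻⁹) = 1.348×10^4 K.

1.35×10^4 K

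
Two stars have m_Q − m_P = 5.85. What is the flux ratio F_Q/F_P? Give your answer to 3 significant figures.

0.00457

F_Q/F_P = 10^(−(m_Q − m_P)/2.5) = 10^(-5.85/2.5) = 10^-2.340 = 0.004571.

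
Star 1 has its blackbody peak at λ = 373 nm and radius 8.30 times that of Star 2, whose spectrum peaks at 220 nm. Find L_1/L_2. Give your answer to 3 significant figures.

8.34

Wien's law gives T ∝ 1/λ_max, so T_1/T_2 = λ_2/λ_1 = 220/373 = 0.5898.
Then L ∝ R²T⁴ gives L_1/L_2 = (8.30)² × (0.5898)⁴ = 68.89 × 0.1210 = 8.337.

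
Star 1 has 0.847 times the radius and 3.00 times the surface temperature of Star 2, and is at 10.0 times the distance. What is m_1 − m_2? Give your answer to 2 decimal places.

L_1/L_2 = (0.847)²(3.00)⁴ = 58.11.
F_1/F_2 = (L_1/L_2)/(d_1/d_2)² = 58.11/100.0 = 0.5811.
m_1 − m_2 = −2.5 log₁₀(0.5811) = 0.59.

0.59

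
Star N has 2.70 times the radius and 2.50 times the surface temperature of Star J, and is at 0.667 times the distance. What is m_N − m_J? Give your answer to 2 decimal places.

L_N/L_J = (2.70)²(2.50)⁴ = 284.8.
F_N/F_J = (L_N/L_J)/(d_N/d_J)² = 284.8/0.4449 = 640.1.
m_N − m_J = −2.5 log₁₀(640.1) = -7.02.

-7.02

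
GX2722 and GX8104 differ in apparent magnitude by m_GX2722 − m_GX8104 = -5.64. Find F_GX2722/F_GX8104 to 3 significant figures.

F_GX2722/F_GX8104 = 10^(−(m_GX2722 − m_GX8104)/2.5) = 10^(5.64/2.5) = 10^2.256 = 180.3.

180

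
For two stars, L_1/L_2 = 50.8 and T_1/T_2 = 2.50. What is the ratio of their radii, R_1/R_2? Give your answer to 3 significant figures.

1.14

L ∝ R²T⁴ gives R ∝ √L / T², so
R_1/R_2 = √(50.8) / (2.50)² = 7.127 / 6.250 = 1.140.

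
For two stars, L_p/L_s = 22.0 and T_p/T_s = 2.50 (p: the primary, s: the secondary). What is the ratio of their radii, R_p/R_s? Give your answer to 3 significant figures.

L ∝ R²T⁴ gives R ∝ √L / T², so
R_p/R_s = √(22.0) / (2.50)² = 4.690 / 6.250 = 0.7505.

0.750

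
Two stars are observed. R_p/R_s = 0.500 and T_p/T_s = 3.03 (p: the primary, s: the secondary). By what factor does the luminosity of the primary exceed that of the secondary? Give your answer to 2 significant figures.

21

From the Stefan–Boltzmann law, L ∝ R²T⁴, so
L_p/L_s = (R_p/R_s)² (T_p/T_s)⁴ = (0.500)² × (3.03)⁴ = 0.2500 × 84.29 = 21.07.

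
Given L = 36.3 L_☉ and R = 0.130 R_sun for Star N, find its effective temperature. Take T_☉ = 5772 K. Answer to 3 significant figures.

3.93×10^4 K

T/T_☉ = (L/L_☉)^(1/4) / (R/R_☉)^(1/2)
T = 5772 × (36.3)^(1/4) / √(0.130) = 5772 × 2.455 / 0.3606 = 3.929×10^4 K.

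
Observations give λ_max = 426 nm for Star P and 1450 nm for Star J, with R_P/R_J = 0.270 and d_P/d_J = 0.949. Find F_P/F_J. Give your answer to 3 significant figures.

10.9

Wien's law: T_P/T_J = λ_J/λ_P = 1450/426 = 3.404.
L_P/L_J = (R_P/R_J)²(T_P/T_J)⁴ = (0.270)²(3.404)⁴ = 9.785.
F_P/F_J = (L_P/L_J)/(d_P/d_J)² = 9.785/(0.949)² = 10.86.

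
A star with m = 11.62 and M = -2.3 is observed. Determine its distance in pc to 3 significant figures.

m − M = 5 log₁₀(d/10 pc)
11.62 − (-2.3) = 13.92 = 5 log₁₀(d/10)
d = 10 × 10^(13.92/5) = 10 × 10^2.784 = 6081 pc.

6.08×10^3 pc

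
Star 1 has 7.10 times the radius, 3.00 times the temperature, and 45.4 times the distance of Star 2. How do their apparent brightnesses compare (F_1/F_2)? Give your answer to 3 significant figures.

L_1/L_2 = (R_1/R_2)²(T_1/T_2)⁴ = (7.10)² × (3.00)⁴ = 4083.
F_1/F_2 = (L_1/L_2)/(d_1/d_2)² = 4083 / (45.4)² = 1.981.

1.98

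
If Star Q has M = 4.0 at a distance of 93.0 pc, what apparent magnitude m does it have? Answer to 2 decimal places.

m = M + 5 log₁₀(d/10 pc) = 4.0 + 5 log₁₀(93.0/10)
  = 4.0 + 5 × 0.968 = 4.0 + 4.84 = 8.84.

8.84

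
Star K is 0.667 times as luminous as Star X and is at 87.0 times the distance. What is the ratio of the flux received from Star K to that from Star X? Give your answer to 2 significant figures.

F = L/(4πd²), so F_K/F_X = (L_K/L_X) / (d_K/d_X)²
= 0.667 / (87.0)² = 0.667 / 7569 = 8.812×10^-5.

8.8×10^-5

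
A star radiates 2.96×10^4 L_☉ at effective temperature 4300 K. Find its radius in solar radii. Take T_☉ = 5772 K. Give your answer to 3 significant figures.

310 solar radii

R/R_☉ = √(L/L_☉) / (T/T_☉)² = √(2.96×10^4) / (0.7450)²
       = 172.0 / 0.5550 = 310.0.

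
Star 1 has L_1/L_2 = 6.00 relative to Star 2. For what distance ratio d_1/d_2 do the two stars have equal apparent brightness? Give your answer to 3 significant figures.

2.45

Equal flux requires L_1/d_1² = L_2/d_2², so d_1/d_2 = √(L_1/L_2)
= √(6.00) = 2.449.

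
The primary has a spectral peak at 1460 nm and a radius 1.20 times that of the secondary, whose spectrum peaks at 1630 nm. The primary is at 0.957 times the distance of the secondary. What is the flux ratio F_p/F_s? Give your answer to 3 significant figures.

2.44

Wien's law: T_p/T_s = λ_s/λ_p = 1630/1460 = 1.116.
L_p/L_s = (R_p/R_s)²(T_p/T_s)⁴ = (1.20)²(1.116)⁴ = 2.237.
F_p/F_s = (L_p/L_s)/(d_p/d_s)² = 2.237/(0.957)² = 2.443.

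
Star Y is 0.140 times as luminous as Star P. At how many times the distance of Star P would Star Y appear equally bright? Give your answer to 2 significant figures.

0.37

Equal flux requires L_Y/d_Y² = L_P/d_P², so d_Y/d_P = √(L_Y/L_P)
= √(0.140) = 0.3742.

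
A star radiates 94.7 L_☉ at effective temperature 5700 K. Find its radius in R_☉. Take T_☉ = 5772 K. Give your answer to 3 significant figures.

R/R_☉ = √(L/L_☉) / (T/T_☉)² = √(94.7) / (0.9875)²
       = 9.731 / 0.9752 = 9.979.

9.98 R_☉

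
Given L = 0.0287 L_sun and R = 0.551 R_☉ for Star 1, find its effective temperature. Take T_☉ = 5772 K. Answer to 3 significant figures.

3.20×10^3 K

T/T_☉ = (L/L_☉)^(1/4) / (R/R_☉)^(1/2)
T = 5772 × (0.0287)^(1/4) / √(0.551) = 5772 × 0.4116 / 0.7423 = 3201 K.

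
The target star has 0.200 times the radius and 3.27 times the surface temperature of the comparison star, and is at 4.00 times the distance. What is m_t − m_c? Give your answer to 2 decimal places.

1.36

L_t/L_c = (0.200)²(3.27)⁴ = 4.574.
F_t/F_c = (L_t/L_c)/(d_t/d_c)² = 4.574/16.00 = 0.2858.
m_t − m_c = −2.5 log₁₀(0.2858) = 1.36.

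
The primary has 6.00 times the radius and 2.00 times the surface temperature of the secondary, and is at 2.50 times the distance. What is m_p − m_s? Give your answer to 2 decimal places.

-4.91

L_p/L_s = (6.00)²(2.00)⁴ = 576.0.
F_p/F_s = (L_p/L_s)/(d_p/d_s)² = 576.0/6.250 = 92.16.
m_p − m_s = −2.5 log₁₀(92.16) = -4.91.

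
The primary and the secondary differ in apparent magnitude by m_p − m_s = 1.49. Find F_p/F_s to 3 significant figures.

0.254

F_p/F_s = 10^(−(m_p − m_s)/2.5) = 10^(-1.49/2.5) = 10^-0.596 = 0.2535.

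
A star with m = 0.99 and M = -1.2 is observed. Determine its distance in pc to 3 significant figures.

m − M = 5 log₁₀(d/10 pc)
0.99 − (-1.2) = 2.19 = 5 log₁₀(d/10)
d = 10 × 10^(2.19/5) = 10 × 10^0.438 = 27.42 pc.

27.4 pc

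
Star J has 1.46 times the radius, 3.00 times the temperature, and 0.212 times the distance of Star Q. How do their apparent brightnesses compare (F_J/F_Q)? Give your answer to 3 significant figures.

L_J/L_Q = (R_J/R_Q)²(T_J/T_Q)⁴ = (1.46)² × (3.00)⁴ = 172.7.
F_J/F_Q = (L_J/L_Q)/(d_J/d_Q)² = 172.7 / (0.212)² = 3842.

3.84×10^3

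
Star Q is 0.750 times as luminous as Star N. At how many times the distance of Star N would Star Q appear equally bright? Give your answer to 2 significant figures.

0.87

Equal flux requires L_Q/d_Q² = L_N/d_N², so d_Q/d_N = √(L_Q/L_N)
= √(0.750) = 0.8660.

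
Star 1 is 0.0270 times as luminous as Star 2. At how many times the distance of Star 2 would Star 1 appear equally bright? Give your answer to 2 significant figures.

0.16

Equal flux requires L_1/d_1² = L_2/d_2², so d_1/d_2 = √(L_1/L_2)
= √(0.0270) = 0.1643.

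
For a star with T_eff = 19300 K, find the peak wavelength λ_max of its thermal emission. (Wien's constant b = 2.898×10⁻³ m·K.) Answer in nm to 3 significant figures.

150 nm

λ_max = b/T = 2.898×10⁻³ / 19300 = 1.50×10^-7 m = 150.2 nm.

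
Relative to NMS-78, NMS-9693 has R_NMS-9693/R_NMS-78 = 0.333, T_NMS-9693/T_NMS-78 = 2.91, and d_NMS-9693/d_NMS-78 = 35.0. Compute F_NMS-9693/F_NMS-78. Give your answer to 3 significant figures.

0.00649

L_NMS-9693/L_NMS-78 = (R_NMS-9693/R_NMS-78)²(T_NMS-9693/T_NMS-78)⁴ = (0.333)² × (2.91)⁴ = 7.952.
F_NMS-9693/F_NMS-78 = (L_NMS-9693/L_NMS-78)/(d_NMS-9693/d_NMS-78)² = 7.952 / (35.0)² = 0.006491.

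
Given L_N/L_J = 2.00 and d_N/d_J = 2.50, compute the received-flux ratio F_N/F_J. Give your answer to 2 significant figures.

0.32

F = L/(4πd²), so F_N/F_J = (L_N/L_J) / (d_N/d_J)²
= 2.00 / (2.50)² = 2.00 / 6.250 = 0.3200.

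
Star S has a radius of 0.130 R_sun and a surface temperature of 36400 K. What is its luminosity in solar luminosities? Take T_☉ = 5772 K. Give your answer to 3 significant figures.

26.7 solar luminosities

L/L_☉ = (R/R_☉)² (T/T_☉)⁴ = (0.130)² × (36400/5772)⁴
       = 0.01690 × (6.306)⁴ = 0.01690 × 1582 = 26.73.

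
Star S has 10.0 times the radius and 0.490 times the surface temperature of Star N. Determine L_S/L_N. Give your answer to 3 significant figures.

From the Stefan–Boltzmann law, L ∝ R²T⁴, so
L_S/L_N = (R_S/R_N)² (T_S/T_N)⁴ = (10.0)² × (0.490)⁴ = 100.0 × 0.05765 = 5.765.

5.76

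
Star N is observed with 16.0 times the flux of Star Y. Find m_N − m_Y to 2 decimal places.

m_N − m_Y = −2.5 log₁₀(F_N/F_Y) = −2.5 log₁₀(16.0) = −2.5 × (1.204) = -3.010.

-3.01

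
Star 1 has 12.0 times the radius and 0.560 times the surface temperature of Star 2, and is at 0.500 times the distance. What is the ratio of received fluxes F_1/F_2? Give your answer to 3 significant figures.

56.6

L_1/L_2 = (R_1/R_2)²(T_1/T_2)⁴ = (12.0)² × (0.560)⁴ = 14.16.
F_1/F_2 = (L_1/L_2)/(d_1/d_2)² = 14.16 / (0.500)² = 56.65.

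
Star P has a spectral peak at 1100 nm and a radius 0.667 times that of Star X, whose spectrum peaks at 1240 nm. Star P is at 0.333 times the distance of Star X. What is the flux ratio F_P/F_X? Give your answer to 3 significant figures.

Wien's law: T_P/T_X = λ_X/λ_P = 1240/1100 = 1.127.
L_P/L_X = (R_P/R_X)²(T_P/T_X)⁴ = (0.667)²(1.127)⁴ = 0.7184.
F_P/F_X = (L_P/L_X)/(d_P/d_X)² = 0.7184/(0.333)² = 6.479.

6.48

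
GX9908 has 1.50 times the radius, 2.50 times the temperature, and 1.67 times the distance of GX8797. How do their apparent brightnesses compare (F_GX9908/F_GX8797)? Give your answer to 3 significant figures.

31.5

L_GX9908/L_GX8797 = (R_GX9908/R_GX8797)²(T_GX9908/T_GX8797)⁴ = (1.50)² × (2.50)⁴ = 87.89.
F_GX9908/F_GX8797 = (L_GX9908/L_GX8797)/(d_GX9908/d_GX8797)² = 87.89 / (1.67)² = 31.51.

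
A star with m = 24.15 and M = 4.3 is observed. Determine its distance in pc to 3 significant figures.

m − M = 5 log₁₀(d/10 pc)
24.15 − (4.3) = 19.85 = 5 log₁₀(d/10)
d = 10 × 10^(19.85/5) = 10 × 10^3.970 = 9.333×10^4 pc.

9.33×10^4 pc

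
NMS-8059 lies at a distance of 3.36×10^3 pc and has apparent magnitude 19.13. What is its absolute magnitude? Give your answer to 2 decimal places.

M = m − 5 log₁₀(d/10 pc) = 19.13 − 5 log₁₀(3.36×10^3/10)
  = 19.13 − 5 × 2.526 = 19.13 − 12.63 = 6.50.

6.50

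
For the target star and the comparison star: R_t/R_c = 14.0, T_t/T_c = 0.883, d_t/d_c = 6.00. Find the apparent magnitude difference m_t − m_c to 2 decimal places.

L_t/L_c = (14.0)²(0.883)⁴ = 119.2.
F_t/F_c = (L_t/L_c)/(d_t/d_c)² = 119.2/36.00 = 3.310.
m_t − m_c = −2.5 log₁₀(3.310) = -1.30.

-1.30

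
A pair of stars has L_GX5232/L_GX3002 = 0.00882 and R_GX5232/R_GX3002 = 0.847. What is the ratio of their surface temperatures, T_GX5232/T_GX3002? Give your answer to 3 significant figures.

L ∝ R²T⁴ gives T ∝ (L/R²)^(1/4), so
T_GX5232/T_GX3002 = (0.00882 / 0.847²)^(1/4) = (0.01229)^(1/4) = 0.3330.

0.333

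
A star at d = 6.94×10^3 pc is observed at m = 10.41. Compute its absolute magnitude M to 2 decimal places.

M = m − 5 log₁₀(d/10 pc) = 10.41 − 5 log₁₀(6.94×10^3/10)
  = 10.41 − 5 × 2.841 = 10.41 − 14.21 = -3.80.

-3.80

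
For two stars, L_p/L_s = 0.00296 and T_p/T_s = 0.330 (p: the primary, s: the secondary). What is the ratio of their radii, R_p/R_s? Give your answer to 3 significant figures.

0.500

L ∝ R²T⁴ gives R ∝ √L / T², so
R_p/R_s = √(0.00296) / (0.330)² = 0.05441 / 0.1089 = 0.4996.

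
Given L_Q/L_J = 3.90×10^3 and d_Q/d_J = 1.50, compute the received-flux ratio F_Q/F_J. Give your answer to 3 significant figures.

F = L/(4πd²), so F_Q/F_J = (L_Q/L_J) / (d_Q/d_J)²
= 3.90×10^3 / (1.50)² = 3.90×10^3 / 2.250 = 1733.

1.73×10^3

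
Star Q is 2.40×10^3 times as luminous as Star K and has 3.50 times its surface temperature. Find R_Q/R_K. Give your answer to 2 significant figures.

4.0

L ∝ R²T⁴ gives R ∝ √L / T², so
R_Q/R_K = √(2.40×10^3) / (3.50)² = 48.99 / 12.25 = 3.999.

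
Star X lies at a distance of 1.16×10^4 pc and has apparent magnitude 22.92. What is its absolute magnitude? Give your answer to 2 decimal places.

M = m − 5 log₁₀(d/10 pc) = 22.92 − 5 log₁₀(1.16×10^4/10)
  = 22.92 − 5 × 3.064 = 22.92 − 15.32 = 7.60.

7.60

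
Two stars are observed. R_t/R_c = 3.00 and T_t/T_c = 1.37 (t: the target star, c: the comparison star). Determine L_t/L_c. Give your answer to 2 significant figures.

32

From the Stefan–Boltzmann law, L ∝ R²T⁴, so
L_t/L_c = (R_t/R_c)² (T_t/T_c)⁴ = (3.00)² × (1.37)⁴ = 9.000 × 3.523 = 31.70.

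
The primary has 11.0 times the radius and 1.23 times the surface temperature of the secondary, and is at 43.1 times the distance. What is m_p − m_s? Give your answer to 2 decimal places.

2.07

L_p/L_s = (11.0)²(1.23)⁴ = 277.0.
F_p/F_s = (L_p/L_s)/(d_p/d_s)² = 277.0/1858 = 0.1491.
m_p − m_s = −2.5 log₁₀(0.1491) = 2.07.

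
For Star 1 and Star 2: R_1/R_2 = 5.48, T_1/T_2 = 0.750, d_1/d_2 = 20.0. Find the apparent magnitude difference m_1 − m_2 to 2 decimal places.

4.06

L_1/L_2 = (5.48)²(0.750)⁴ = 9.502.
F_1/F_2 = (L_1/L_2)/(d_1/d_2)² = 9.502/400.0 = 0.02375.
m_1 − m_2 = −2.5 log₁₀(0.02375) = 4.06.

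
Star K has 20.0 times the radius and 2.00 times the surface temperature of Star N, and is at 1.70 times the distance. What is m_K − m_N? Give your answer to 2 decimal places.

L_K/L_N = (20.0)²(2.00)⁴ = 6400.
F_K/F_N = (L_K/L_N)/(d_K/d_N)² = 6400/2.890 = 2215.
m_K − m_N = −2.5 log₁₀(2215) = -8.36.

-8.36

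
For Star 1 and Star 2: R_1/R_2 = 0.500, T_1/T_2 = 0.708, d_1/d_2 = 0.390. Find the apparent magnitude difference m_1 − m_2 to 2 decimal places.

0.96

L_1/L_2 = (0.500)²(0.708)⁴ = 0.06282.
F_1/F_2 = (L_1/L_2)/(d_1/d_2)² = 0.06282/0.1521 = 0.4130.
m_1 − m_2 = −2.5 log₁₀(0.4130) = 0.96.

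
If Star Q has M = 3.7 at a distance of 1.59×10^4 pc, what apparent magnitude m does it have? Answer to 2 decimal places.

m = M + 5 log₁₀(d/10 pc) = 3.7 + 5 log₁₀(1.59×10^4/10)
  = 3.7 + 5 × 3.201 = 3.7 + 16.01 = 19.71.

19.71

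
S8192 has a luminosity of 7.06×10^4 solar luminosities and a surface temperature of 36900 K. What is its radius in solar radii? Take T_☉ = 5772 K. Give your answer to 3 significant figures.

6.50 solar radii

R/R_☉ = √(L/L_☉) / (T/T_☉)² = √(7.06×10^4) / (6.393)²
       = 265.7 / 40.87 = 6.501.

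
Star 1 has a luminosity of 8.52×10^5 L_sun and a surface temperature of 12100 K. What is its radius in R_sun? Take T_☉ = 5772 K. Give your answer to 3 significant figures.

R/R_☉ = √(L/L_☉) / (T/T_☉)² = √(8.52×10^5) / (2.096)²
       = 923.0 / 4.395 = 210.0.

210 R_sun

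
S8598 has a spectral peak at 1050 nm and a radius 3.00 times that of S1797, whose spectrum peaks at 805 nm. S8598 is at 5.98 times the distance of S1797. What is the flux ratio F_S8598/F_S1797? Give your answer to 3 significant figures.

Wien's law: T_S8598/T_S1797 = λ_S1797/λ_S8598 = 805/1050 = 0.7667.
L_S8598/L_S1797 = (R_S8598/R_S1797)²(T_S8598/T_S1797)⁴ = (3.00)²(0.7667)⁴ = 3.109.
F_S8598/F_S1797 = (L_S8598/L_S1797)/(d_S8598/d_S1797)² = 3.109/(5.98)² = 0.08695.

0.0869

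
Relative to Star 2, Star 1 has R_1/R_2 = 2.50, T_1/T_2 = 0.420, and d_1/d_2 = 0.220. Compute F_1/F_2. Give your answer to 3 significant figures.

L_1/L_2 = (R_1/R_2)²(T_1/T_2)⁴ = (2.50)² × (0.420)⁴ = 0.1945.
F_1/F_2 = (L_1/L_2)/(d_1/d_2)² = 0.1945 / (0.220)² = 4.018.

4.02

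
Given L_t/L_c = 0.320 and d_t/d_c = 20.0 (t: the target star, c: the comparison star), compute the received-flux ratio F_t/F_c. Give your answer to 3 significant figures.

8.00×10^-4

F = L/(4πd²), so F_t/F_c = (L_t/L_c) / (d_t/d_c)²
= 0.320 / (20.0)² = 0.320 / 400.0 = 8.000×10^-4.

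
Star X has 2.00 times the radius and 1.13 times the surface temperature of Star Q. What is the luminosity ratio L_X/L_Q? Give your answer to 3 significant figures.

From the Stefan–Boltzmann law, L ∝ R²T⁴, so
L_X/L_Q = (R_X/R_Q)² (T_X/T_Q)⁴ = (2.00)² × (1.13)⁴ = 4.000 × 1.630 = 6.522.

6.52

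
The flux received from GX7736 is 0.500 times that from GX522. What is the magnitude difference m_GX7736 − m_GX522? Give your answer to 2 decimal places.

0.75

m_GX7736 − m_GX522 = −2.5 log₁₀(F_GX7736/F_GX522) = −2.5 log₁₀(0.500) = −2.5 × (-0.301) = 0.753.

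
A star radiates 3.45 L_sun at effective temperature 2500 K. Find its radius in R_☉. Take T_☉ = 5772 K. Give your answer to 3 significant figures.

R/R_☉ = √(L/L_☉) / (T/T_☉)² = √(3.45) / (0.4331)²
       = 1.857 / 0.1876 = 9.901.

9.90 R_☉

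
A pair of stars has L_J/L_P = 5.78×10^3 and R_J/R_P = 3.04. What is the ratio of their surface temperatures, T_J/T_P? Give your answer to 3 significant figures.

5.00

L ∝ R²T⁴ gives T ∝ (L/R²)^(1/4), so
T_J/T_P = (5.78×10^3 / 3.04²)^(1/4) = (625.4)^(1/4) = 5.001.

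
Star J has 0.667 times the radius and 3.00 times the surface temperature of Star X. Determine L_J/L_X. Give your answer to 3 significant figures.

36.0

From the Stefan–Boltzmann law, L ∝ R²T⁴, so
L_J/L_X = (R_J/R_X)² (T_J/T_X)⁴ = (0.667)² × (3.00)⁴ = 0.4449 × 81.00 = 36.04.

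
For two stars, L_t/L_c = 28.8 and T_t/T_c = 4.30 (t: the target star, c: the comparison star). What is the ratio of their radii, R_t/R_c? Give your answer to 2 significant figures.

0.29

L ∝ R²T⁴ gives R ∝ √L / T², so
R_t/R_c = √(28.8) / (4.30)² = 5.367 / 18.49 = 0.2902.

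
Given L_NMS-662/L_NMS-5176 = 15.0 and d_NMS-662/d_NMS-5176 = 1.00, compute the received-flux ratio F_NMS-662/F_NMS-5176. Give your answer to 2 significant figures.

15

F = L/(4πd²), so F_NMS-662/F_NMS-5176 = (L_NMS-662/L_NMS-5176) / (d_NMS-662/d_NMS-5176)²
= 15.0 / (1.00)² = 15.0 / 1.000 = 15.00.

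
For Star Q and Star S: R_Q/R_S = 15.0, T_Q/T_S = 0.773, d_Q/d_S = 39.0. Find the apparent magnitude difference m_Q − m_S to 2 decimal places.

L_Q/L_S = (15.0)²(0.773)⁴ = 80.33.
F_Q/F_S = (L_Q/L_S)/(d_Q/d_S)² = 80.33/1521 = 0.05282.
m_Q − m_S = −2.5 log₁₀(0.05282) = 3.19.

3.19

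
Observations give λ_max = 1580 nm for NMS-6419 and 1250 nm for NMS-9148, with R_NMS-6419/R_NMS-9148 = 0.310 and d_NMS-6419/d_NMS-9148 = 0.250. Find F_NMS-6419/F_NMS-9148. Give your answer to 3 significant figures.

0.602

Wien's law: T_NMS-6419/T_NMS-9148 = λ_NMS-9148/λ_NMS-6419 = 1250/1580 = 0.7911.
L_NMS-6419/L_NMS-9148 = (R_NMS-6419/R_NMS-9148)²(T_NMS-6419/T_NMS-9148)⁴ = (0.310)²(0.7911)⁴ = 0.03765.
F_NMS-6419/F_NMS-9148 = (L_NMS-6419/L_NMS-9148)/(d_NMS-6419/d_NMS-9148)² = 0.03765/(0.250)² = 0.6024.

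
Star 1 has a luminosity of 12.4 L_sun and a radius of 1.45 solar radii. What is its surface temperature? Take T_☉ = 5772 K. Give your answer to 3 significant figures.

T/T_☉ = (L/L_☉)^(1/4) / (R/R_☉)^(1/2)
T = 5772 × (12.4)^(1/4) / √(1.45) = 5772 × 1.877 / 1.204 = 8995 K.

8.99×10^3 K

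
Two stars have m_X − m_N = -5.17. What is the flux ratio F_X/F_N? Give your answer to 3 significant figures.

117

F_X/F_N = 10^(−(m_X − m_N)/2.5) = 10^(5.17/2.5) = 10^2.068 = 116.9.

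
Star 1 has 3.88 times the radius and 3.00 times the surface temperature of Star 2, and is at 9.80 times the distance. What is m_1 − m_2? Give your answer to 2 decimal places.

L_1/L_2 = (3.88)²(3.00)⁴ = 1219.
F_1/F_2 = (L_1/L_2)/(d_1/d_2)² = 1219/96.04 = 12.70.
m_1 − m_2 = −2.5 log₁₀(12.70) = -2.76.

-2.76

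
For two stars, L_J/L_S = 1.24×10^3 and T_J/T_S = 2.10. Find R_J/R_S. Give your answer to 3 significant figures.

L ∝ R²T⁴ gives R ∝ √L / T², so
R_J/R_S = √(1.24×10^3) / (2.10)² = 35.21 / 4.410 = 7.985.

7.98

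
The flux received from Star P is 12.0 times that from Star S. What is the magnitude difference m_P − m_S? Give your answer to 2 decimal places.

-2.70

m_P − m_S = −2.5 log₁₀(F_P/F_S) = −2.5 log₁₀(12.0) = −2.5 × (1.079) = -2.698.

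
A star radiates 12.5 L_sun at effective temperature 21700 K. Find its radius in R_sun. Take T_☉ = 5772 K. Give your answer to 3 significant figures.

0.250 R_sun

R/R_☉ = √(L/L_☉) / (T/T_☉)² = √(12.5) / (3.760)²
       = 3.536 / 14.13 = 0.2501.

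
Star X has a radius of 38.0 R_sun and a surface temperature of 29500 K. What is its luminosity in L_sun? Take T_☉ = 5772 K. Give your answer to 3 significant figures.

9.85×10^5 L_sun

L/L_☉ = (R/R_☉)² (T/T_☉)⁴ = (38.0)² × (29500/5772)⁴
       = 1444 × (5.111)⁴ = 1444 × 682.3 = 9.853×10^5.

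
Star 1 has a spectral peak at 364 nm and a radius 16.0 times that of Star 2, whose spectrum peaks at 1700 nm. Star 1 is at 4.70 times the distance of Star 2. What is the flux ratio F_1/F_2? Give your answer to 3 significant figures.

Wien's law: T_1/T_2 = λ_2/λ_1 = 1700/364 = 4.670.
L_1/L_2 = (R_1/R_2)²(T_1/T_2)⁴ = (16.0)²(4.670)⁴ = 1.218×10^5.
F_1/F_2 = (L_1/L_2)/(d_1/d_2)² = 1.218×10^5/(4.70)² = 5514.

5.51×10^3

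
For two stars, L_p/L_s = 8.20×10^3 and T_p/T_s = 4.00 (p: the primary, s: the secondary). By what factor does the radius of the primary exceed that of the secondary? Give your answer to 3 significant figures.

5.66

L ∝ R²T⁴ gives R ∝ √L / T², so
R_p/R_s = √(8.20×10^3) / (4.00)² = 90.55 / 16.00 = 5.660.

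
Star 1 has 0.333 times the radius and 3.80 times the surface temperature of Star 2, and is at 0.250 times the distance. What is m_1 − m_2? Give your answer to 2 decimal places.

-6.42

L_1/L_2 = (0.333)²(3.80)⁴ = 23.12.
F_1/F_2 = (L_1/L_2)/(d_1/d_2)² = 23.12/0.06250 = 369.9.
m_1 − m_2 = −2.5 log₁₀(369.9) = -6.42.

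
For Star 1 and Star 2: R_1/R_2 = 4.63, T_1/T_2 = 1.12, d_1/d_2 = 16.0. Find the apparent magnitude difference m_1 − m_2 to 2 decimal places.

2.20

L_1/L_2 = (4.63)²(1.12)⁴ = 33.73.
F_1/F_2 = (L_1/L_2)/(d_1/d_2)² = 33.73/256.0 = 0.1318.
m_1 − m_2 = −2.5 log₁₀(0.1318) = 2.20.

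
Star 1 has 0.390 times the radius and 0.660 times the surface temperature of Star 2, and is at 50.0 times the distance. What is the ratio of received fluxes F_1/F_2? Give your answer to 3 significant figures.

L_1/L_2 = (R_1/R_2)²(T_1/T_2)⁴ = (0.390)² × (0.660)⁴ = 0.02886.
F_1/F_2 = (L_1/L_2)/(d_1/d_2)² = 0.02886 / (50.0)² = 1.154×10^-5.

1.15×10^-5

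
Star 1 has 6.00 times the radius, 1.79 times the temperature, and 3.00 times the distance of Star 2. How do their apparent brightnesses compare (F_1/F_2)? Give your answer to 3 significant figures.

41.1

L_1/L_2 = (R_1/R_2)²(T_1/T_2)⁴ = (6.00)² × (1.79)⁴ = 369.6.
F_1/F_2 = (L_1/L_2)/(d_1/d_2)² = 369.6 / (3.00)² = 41.07.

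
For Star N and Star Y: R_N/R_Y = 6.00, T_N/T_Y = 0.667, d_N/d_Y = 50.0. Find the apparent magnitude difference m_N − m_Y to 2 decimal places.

6.36

L_N/L_Y = (6.00)²(0.667)⁴ = 7.125.
F_N/F_Y = (L_N/L_Y)/(d_N/d_Y)² = 7.125/2500 = 0.002850.
m_N − m_Y = −2.5 log₁₀(0.002850) = 6.36.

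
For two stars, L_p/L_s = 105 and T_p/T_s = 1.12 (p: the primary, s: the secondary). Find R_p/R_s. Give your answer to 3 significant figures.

L ∝ R²T⁴ gives R ∝ √L / T², so
R_p/R_s = √(105) / (1.12)² = 10.25 / 1.254 = 8.169.

8.17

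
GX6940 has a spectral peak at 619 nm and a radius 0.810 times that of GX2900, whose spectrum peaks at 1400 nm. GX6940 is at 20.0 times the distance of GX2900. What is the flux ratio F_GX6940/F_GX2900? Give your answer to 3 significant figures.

0.0429

Wien's law: T_GX6940/T_GX2900 = λ_GX2900/λ_GX6940 = 1400/619 = 2.262.
L_GX6940/L_GX2900 = (R_GX6940/R_GX2900)²(T_GX6940/T_GX2900)⁴ = (0.810)²(2.262)⁴ = 17.17.
F_GX6940/F_GX2900 = (L_GX6940/L_GX2900)/(d_GX6940/d_GX2900)² = 17.17/(20.0)² = 0.04292.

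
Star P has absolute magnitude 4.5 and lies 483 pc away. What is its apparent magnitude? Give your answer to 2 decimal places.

m = M + 5 log₁₀(d/10 pc) = 4.5 + 5 log₁₀(483/10)
  = 4.5 + 5 × 1.684 = 4.5 + 8.42 = 12.92.

12.92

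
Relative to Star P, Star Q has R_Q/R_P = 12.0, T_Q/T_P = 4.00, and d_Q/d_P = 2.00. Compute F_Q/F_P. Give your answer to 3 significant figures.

L_Q/L_P = (R_Q/R_P)²(T_Q/T_P)⁴ = (12.0)² × (4.00)⁴ = 3.686×10^4.
F_Q/F_P = (L_Q/L_P)/(d_Q/d_P)² = 3.686×10^4 / (2.00)² = 9216.

9.22×10^3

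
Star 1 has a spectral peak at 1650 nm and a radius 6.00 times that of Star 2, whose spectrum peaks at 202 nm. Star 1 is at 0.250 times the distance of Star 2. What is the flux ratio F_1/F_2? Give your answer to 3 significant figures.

0.129

Wien's law: T_1/T_2 = λ_2/λ_1 = 202/1650 = 0.1224.
L_1/L_2 = (R_1/R_2)²(T_1/T_2)⁴ = (6.00)²(0.1224)⁴ = 0.008087.
F_1/F_2 = (L_1/L_2)/(d_1/d_2)² = 0.008087/(0.250)² = 0.1294.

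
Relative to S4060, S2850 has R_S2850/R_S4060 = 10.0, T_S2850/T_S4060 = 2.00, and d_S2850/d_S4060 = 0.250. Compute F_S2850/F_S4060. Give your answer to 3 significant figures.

2.56×10^4

L_S2850/L_S4060 = (R_S2850/R_S4060)²(T_S2850/T_S4060)⁴ = (10.0)² × (2.00)⁴ = 1600.
F_S2850/F_S4060 = (L_S2850/L_S4060)/(d_S2850/d_S4060)² = 1600 / (0.250)² = 2.560×10^4.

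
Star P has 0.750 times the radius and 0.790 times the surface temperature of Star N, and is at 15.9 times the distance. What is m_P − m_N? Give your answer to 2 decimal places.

7.66

L_P/L_N = (0.750)²(0.790)⁴ = 0.2191.
F_P/F_N = (L_P/L_N)/(d_P/d_N)² = 0.2191/252.8 = 8.666×10^-4.
m_P − m_N = −2.5 log₁₀(8.666×10^-4) = 7.66.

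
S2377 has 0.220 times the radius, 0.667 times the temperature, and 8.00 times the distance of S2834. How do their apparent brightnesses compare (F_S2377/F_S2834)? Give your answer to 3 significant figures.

L_S2377/L_S2834 = (R_S2377/R_S2834)²(T_S2377/T_S2834)⁴ = (0.220)² × (0.667)⁴ = 0.009580.
F_S2377/F_S2834 = (L_S2377/L_S2834)/(d_S2377/d_S2834)² = 0.009580 / (8.00)² = 1.497×10^-4.

1.50×10^-4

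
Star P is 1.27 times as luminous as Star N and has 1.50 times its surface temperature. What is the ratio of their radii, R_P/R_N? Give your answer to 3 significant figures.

0.501

L ∝ R²T⁴ gives R ∝ √L / T², so
R_P/R_N = √(1.27) / (1.50)² = 1.127 / 2.250 = 0.5009.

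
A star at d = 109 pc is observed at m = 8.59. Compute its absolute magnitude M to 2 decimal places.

M = m − 5 log₁₀(d/10 pc) = 8.59 − 5 log₁₀(109/10)
  = 8.59 − 5 × 1.037 = 8.59 − 5.19 = 3.40.

3.40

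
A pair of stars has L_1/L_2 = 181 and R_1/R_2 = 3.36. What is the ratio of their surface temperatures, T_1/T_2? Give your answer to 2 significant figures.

L ∝ R²T⁴ gives T ∝ (L/R²)^(1/4), so
T_1/T_2 = (181 / 3.36²)^(1/4) = (16.03)^(1/4) = 2.001.

2.0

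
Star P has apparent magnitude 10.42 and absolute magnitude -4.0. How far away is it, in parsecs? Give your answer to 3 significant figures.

m − M = 5 log₁₀(d/10 pc)
10.42 − (-4.0) = 14.42 = 5 log₁₀(d/10)
d = 10 × 10^(14.42/5) = 10 × 10^2.884 = 7656 pc.

7.66×10^3 pc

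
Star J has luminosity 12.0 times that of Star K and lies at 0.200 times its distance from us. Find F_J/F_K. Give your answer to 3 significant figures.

F = L/(4πd²), so F_J/F_K = (L_J/L_K) / (d_J/d_K)²
= 12.0 / (0.200)² = 12.0 / 0.04000 = 300.0.

300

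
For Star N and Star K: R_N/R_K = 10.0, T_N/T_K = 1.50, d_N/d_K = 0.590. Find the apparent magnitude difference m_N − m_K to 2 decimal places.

L_N/L_K = (10.0)²(1.50)⁴ = 506.2.
F_N/F_K = (L_N/L_K)/(d_N/d_K)² = 506.2/0.3481 = 1454.
m_N − m_K = −2.5 log₁₀(1454) = -7.91.

-7.91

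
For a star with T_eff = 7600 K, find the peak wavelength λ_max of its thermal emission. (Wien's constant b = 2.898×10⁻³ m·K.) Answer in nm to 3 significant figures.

λ_max = b/T = 2.898×10⁻³ / 7600 = 3.81×10^-7 m = 381.3 nm.

381 nm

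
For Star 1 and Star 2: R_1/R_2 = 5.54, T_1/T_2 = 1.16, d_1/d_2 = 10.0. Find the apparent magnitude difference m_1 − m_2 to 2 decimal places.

L_1/L_2 = (5.54)²(1.16)⁴ = 55.57.
F_1/F_2 = (L_1/L_2)/(d_1/d_2)² = 55.57/100.0 = 0.5557.
m_1 − m_2 = −2.5 log₁₀(0.5557) = 0.64.

0.64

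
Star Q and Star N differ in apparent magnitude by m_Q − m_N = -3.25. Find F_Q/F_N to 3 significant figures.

F_Q/F_N = 10^(−(m_Q − m_N)/2.5) = 10^(3.25/2.5) = 10^1.300 = 19.95.

20.0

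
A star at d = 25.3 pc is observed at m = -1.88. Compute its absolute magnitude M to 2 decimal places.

M = m − 5 log₁₀(d/10 pc) = -1.88 − 5 log₁₀(25.3/10)
  = -1.88 − 5 × 0.403 = -1.88 − 2.02 = -3.90.

-3.90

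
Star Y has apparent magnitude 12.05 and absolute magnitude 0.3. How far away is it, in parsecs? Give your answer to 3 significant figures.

2.24×10^3 pc

m − M = 5 log₁₀(d/10 pc)
12.05 − (0.3) = 11.75 = 5 log₁₀(d/10)
d = 10 × 10^(11.75/5) = 10 × 10^2.350 = 2239 pc.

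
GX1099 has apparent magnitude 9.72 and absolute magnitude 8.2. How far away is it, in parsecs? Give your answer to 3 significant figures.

m − M = 5 log₁₀(d/10 pc)
9.72 − (8.2) = 1.52 = 5 log₁₀(d/10)
d = 10 × 10^(1.52/5) = 10 × 10^0.304 = 20.14 pc.

20.1 pc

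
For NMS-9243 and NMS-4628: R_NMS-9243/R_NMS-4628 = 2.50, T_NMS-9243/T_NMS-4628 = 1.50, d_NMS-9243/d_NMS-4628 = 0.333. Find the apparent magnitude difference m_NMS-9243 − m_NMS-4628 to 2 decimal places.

-6.14

L_NMS-9243/L_NMS-4628 = (2.50)²(1.50)⁴ = 31.64.
F_NMS-9243/F_NMS-4628 = (L_NMS-9243/L_NMS-4628)/(d_NMS-9243/d_NMS-4628)² = 31.64/0.1109 = 285.3.
m_NMS-9243 − m_NMS-4628 = −2.5 log₁₀(285.3) = -6.14.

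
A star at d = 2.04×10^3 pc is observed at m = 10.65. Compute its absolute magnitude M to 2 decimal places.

M = m − 5 log₁₀(d/10 pc) = 10.65 − 5 log₁₀(2.04×10^3/10)
  = 10.65 − 5 × 2.310 = 10.65 − 11.55 = -0.90.

-0.90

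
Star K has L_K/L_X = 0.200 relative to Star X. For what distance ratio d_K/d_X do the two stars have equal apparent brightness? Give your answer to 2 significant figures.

0.45

Equal flux requires L_K/d_K² = L_X/d_X², so d_K/d_X = √(L_K/L_X)
= √(0.200) = 0.4472.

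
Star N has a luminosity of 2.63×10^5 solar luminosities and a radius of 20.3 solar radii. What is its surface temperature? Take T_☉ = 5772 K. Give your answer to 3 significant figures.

T/T_☉ = (L/L_☉)^(1/4) / (R/R_☉)^(1/2)
T = 5772 × (2.63×10^5)^(1/4) / √(20.3) = 5772 × 22.65 / 4.506 = 2.901×10^4 K.

2.90×10^4 K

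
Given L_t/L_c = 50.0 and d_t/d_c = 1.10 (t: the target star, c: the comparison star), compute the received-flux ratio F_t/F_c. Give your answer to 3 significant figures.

F = L/(4πd²), so F_t/F_c = (L_t/L_c) / (d_t/d_c)²
= 50.0 / (1.10)² = 50.0 / 1.210 = 41.32.

41.3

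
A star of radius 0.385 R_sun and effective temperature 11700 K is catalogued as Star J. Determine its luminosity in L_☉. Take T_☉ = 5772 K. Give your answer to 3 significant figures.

L/L_☉ = (R/R_☉)² (T/T_☉)⁴ = (0.385)² × (11700/5772)⁴
       = 0.1482 × (2.027)⁴ = 0.1482 × 16.88 = 2.502.

2.50 L_☉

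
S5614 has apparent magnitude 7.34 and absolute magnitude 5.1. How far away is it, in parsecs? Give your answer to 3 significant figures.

m − M = 5 log₁₀(d/10 pc)
7.34 − (5.1) = 2.24 = 5 log₁₀(d/10)
d = 10 × 10^(2.24/5) = 10 × 10^0.448 = 28.05 pc.

28.1 pc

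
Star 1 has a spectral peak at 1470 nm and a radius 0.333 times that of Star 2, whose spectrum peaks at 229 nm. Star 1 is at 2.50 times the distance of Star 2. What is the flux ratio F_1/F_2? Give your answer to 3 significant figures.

1.04×10^-5

Wien's law: T_1/T_2 = λ_2/λ_1 = 229/1470 = 0.1558.
L_1/L_2 = (R_1/R_2)²(T_1/T_2)⁴ = (0.333)²(0.1558)⁴ = 6.531×10^-5.
F_1/F_2 = (L_1/L_2)/(d_1/d_2)² = 6.531×10^-5/(2.50)² = 1.045×10^-5.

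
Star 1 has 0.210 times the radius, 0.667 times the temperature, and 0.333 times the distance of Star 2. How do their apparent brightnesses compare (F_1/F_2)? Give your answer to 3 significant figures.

0.0787

L_1/L_2 = (R_1/R_2)²(T_1/T_2)⁴ = (0.210)² × (0.667)⁴ = 0.008729.
F_1/F_2 = (L_1/L_2)/(d_1/d_2)² = 0.008729 / (0.333)² = 0.07871.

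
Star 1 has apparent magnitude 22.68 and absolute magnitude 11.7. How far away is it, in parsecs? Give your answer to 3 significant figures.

m − M = 5 log₁₀(d/10 pc)
22.68 − (11.7) = 10.98 = 5 log₁₀(d/10)
d = 10 × 10^(10.98/5) = 10 × 10^2.196 = 1570 pc.

1.57×10^3 pc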